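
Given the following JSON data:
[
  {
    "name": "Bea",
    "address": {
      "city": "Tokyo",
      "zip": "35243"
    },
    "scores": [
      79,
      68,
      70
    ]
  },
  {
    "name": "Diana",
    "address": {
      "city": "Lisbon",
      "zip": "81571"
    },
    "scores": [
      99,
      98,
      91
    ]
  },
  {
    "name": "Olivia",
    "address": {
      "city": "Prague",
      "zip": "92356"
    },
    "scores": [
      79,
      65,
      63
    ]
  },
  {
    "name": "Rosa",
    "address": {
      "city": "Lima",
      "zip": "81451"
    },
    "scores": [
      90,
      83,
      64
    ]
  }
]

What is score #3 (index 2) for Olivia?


Path: records[2].scores[2]
Value: 63

ANSWER: 63


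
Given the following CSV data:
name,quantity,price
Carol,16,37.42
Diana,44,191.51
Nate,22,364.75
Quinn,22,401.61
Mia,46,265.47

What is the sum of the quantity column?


Values in 'quantity' column:
  Row 1: 16
  Row 2: 44
  Row 3: 22
  Row 4: 22
  Row 5: 46
Sum = 16 + 44 + 22 + 22 + 46 = 150

ANSWER: 150


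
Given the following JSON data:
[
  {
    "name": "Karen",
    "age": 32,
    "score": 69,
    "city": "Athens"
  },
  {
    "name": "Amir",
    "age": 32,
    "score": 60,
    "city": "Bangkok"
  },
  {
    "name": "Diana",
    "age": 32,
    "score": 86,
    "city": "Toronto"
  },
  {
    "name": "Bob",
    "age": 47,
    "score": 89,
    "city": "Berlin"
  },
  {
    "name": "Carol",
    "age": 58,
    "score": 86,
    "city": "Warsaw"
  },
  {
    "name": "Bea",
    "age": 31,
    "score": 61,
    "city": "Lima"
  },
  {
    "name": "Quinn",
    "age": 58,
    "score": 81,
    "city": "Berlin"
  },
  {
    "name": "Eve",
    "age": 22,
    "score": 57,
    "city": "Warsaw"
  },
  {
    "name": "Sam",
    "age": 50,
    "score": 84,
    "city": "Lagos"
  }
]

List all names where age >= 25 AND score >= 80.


Checking both conditions:
  Karen (age=32, score=69) -> no
  Amir (age=32, score=60) -> no
  Diana (age=32, score=86) -> YES
  Bob (age=47, score=89) -> YES
  Carol (age=58, score=86) -> YES
  Bea (age=31, score=61) -> no
  Quinn (age=58, score=81) -> YES
  Eve (age=22, score=57) -> no
  Sam (age=50, score=84) -> YES


ANSWER: Diana, Bob, Carol, Quinn, Sam


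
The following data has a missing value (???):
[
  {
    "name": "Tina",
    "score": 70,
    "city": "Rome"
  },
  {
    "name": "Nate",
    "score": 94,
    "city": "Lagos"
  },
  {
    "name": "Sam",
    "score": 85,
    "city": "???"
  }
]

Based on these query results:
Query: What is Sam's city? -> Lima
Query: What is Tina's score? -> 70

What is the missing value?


The missing value is Sam's city
From query: Sam's city = Lima

ANSWER: Lima


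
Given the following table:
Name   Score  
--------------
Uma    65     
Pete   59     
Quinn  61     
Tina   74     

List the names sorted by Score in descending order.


Sorting by Score (descending):
  Tina: 74
  Uma: 65
  Quinn: 61
  Pete: 59


ANSWER: Tina, Uma, Quinn, Pete


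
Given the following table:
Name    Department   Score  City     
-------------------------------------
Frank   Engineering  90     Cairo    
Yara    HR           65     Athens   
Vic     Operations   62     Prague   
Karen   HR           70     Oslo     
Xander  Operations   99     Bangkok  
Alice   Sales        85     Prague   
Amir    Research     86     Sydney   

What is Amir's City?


Row 7: Amir
City = Sydney

ANSWER: Sydney


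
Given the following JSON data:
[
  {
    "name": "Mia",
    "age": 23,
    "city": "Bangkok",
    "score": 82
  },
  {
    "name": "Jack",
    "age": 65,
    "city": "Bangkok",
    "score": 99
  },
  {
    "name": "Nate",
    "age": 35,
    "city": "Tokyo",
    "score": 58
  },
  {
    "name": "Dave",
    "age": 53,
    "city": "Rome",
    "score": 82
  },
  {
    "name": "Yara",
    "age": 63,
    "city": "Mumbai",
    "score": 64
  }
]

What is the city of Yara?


Looking up record where name = Yara
Record index: 4
Field 'city' = Mumbai

ANSWER: Mumbai


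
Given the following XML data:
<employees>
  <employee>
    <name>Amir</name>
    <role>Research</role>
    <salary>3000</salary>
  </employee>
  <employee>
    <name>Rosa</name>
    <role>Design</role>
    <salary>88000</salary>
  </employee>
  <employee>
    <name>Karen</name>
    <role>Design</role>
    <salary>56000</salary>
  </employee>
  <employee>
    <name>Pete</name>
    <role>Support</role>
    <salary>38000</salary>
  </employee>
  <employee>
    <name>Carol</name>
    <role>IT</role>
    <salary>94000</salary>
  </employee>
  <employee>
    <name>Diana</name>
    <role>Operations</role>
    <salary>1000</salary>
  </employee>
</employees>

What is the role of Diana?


Searching for <employee> with <name>Diana</name>
Found at position 6
<role>Operations</role>

ANSWER: Operations


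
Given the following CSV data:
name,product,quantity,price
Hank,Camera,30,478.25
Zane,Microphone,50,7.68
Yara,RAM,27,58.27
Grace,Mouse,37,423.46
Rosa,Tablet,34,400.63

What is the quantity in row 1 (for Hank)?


Row 1: Hank
Column 'quantity' = 30

ANSWER: 30


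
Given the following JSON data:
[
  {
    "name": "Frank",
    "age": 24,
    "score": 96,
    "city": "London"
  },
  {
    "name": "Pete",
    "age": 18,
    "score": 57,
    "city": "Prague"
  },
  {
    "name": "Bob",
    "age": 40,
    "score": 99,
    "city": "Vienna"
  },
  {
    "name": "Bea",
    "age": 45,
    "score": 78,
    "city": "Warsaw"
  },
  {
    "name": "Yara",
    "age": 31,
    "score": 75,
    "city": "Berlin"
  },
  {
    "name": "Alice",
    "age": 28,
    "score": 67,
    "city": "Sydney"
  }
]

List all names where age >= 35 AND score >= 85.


Checking both conditions:
  Frank (age=24, score=96) -> no
  Pete (age=18, score=57) -> no
  Bob (age=40, score=99) -> YES
  Bea (age=45, score=78) -> no
  Yara (age=31, score=75) -> no
  Alice (age=28, score=67) -> no


ANSWER: Bob


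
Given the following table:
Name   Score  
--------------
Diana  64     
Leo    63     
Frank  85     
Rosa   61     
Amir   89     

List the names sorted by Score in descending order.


Sorting by Score (descending):
  Amir: 89
  Frank: 85
  Diana: 64
  Leo: 63
  Rosa: 61


ANSWER: Amir, Frank, Diana, Leo, Rosa


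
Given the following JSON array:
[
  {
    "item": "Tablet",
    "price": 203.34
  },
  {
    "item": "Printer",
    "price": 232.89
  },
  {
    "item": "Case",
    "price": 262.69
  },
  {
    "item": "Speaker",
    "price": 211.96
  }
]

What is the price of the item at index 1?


Array index 1 -> Printer
price = 232.89

ANSWER: 232.89


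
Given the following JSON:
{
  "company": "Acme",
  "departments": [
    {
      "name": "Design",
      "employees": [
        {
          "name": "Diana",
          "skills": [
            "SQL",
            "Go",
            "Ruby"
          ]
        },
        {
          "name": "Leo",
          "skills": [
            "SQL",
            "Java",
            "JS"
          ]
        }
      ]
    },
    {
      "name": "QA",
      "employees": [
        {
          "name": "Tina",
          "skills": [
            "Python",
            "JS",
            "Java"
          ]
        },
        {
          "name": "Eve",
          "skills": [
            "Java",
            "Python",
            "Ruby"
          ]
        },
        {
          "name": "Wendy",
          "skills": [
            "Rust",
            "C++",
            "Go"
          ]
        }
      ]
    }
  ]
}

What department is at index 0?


Path: departments[0].name
Value: Design

ANSWER: Design


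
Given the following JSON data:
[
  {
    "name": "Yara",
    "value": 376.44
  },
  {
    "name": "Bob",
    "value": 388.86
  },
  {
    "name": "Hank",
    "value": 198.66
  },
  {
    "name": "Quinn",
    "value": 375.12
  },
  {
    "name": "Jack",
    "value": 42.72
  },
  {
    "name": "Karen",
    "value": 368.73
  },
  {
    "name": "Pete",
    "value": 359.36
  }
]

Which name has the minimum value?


Comparing values:
  Yara: 376.44
  Bob: 388.86
  Hank: 198.66
  Quinn: 375.12
  Jack: 42.72
  Karen: 368.73
  Pete: 359.36
Minimum: Jack (42.72)

ANSWER: Jack


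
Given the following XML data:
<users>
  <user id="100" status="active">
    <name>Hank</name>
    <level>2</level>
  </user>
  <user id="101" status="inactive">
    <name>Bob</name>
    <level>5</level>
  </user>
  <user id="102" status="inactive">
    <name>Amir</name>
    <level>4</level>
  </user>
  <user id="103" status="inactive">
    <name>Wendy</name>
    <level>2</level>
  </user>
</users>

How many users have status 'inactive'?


Counting users with status='inactive':
  Bob (id=101) -> MATCH
  Amir (id=102) -> MATCH
  Wendy (id=103) -> MATCH
Count: 3

ANSWER: 3


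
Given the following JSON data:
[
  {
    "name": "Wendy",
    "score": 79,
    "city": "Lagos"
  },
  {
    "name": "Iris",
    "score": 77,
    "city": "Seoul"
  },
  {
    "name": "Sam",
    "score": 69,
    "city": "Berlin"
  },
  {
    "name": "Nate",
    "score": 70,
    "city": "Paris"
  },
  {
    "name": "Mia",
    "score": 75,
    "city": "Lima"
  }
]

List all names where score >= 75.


Filtering records where score >= 75:
  Wendy (score=79) -> YES
  Iris (score=77) -> YES
  Sam (score=69) -> no
  Nate (score=70) -> no
  Mia (score=75) -> YES


ANSWER: Wendy, Iris, Mia


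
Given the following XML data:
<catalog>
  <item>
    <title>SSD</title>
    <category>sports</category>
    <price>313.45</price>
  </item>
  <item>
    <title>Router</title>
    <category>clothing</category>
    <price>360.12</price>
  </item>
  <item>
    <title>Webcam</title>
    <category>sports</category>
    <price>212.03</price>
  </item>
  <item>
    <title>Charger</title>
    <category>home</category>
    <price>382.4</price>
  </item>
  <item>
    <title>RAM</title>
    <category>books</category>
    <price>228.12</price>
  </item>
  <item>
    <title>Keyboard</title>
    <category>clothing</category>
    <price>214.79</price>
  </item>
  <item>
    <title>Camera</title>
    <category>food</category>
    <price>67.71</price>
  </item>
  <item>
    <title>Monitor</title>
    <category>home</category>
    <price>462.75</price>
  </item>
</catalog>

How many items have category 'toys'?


Scanning <item> elements for <category>toys</category>:
Count: 0

ANSWER: 0


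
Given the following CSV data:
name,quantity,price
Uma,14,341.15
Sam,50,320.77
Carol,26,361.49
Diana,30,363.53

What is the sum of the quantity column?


Values in 'quantity' column:
  Row 1: 14
  Row 2: 50
  Row 3: 26
  Row 4: 30
Sum = 14 + 50 + 26 + 30 = 120

ANSWER: 120


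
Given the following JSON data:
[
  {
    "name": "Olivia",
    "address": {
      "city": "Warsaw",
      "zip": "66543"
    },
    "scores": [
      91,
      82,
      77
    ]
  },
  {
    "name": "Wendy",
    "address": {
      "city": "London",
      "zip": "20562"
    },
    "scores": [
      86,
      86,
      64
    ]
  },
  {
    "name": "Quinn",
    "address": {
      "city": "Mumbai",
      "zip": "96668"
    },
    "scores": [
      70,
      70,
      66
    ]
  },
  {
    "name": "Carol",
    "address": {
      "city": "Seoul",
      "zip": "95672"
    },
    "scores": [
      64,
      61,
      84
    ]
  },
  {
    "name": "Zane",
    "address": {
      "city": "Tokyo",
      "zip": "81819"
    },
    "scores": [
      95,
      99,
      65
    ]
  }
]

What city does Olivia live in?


Path: records[0].address.city
Value: Warsaw

ANSWER: Warsaw


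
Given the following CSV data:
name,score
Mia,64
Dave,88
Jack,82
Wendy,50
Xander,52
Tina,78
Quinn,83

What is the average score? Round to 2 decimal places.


Scores: 64, 88, 82, 50, 52, 78, 83
Sum = 497
Count = 7
Average = 497 / 7 = 71.00

ANSWER: 71.00


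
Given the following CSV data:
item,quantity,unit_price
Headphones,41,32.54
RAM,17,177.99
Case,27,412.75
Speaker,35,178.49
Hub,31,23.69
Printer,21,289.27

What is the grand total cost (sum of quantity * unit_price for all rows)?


Computing row totals:
  Headphones: 41 * 32.54 = 1334.14
  RAM: 17 * 177.99 = 3025.83
  Case: 27 * 412.75 = 11144.25
  Speaker: 35 * 178.49 = 6247.15
  Hub: 31 * 23.69 = 734.39
  Printer: 21 * 289.27 = 6074.67
Grand total = 1334.14 + 3025.83 + 11144.25 + 6247.15 + 734.39 + 6074.67 = 28560.43

ANSWER: 28560.43


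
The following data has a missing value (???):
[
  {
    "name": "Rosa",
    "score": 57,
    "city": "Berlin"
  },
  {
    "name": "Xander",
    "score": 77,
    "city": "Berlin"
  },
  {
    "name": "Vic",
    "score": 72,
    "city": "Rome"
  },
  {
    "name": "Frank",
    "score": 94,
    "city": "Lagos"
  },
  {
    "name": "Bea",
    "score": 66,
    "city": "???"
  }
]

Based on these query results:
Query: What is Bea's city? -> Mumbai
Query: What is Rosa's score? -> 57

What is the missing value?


The missing value is Bea's city
From query: Bea's city = Mumbai

ANSWER: Mumbai


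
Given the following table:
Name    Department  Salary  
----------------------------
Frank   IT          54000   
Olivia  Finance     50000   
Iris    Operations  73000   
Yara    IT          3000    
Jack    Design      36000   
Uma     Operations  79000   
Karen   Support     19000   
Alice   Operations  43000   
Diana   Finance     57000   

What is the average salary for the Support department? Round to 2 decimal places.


Support department members:
  Karen: 19000
Sum = 19000
Count = 1
Average = 19000 / 1 = 19000.00

ANSWER: 19000.00


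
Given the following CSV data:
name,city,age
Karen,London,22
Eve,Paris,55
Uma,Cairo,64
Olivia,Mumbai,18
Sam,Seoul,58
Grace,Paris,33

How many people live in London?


Scanning city column for 'London':
  Row 1: Karen -> MATCH
Total matches: 1

ANSWER: 1


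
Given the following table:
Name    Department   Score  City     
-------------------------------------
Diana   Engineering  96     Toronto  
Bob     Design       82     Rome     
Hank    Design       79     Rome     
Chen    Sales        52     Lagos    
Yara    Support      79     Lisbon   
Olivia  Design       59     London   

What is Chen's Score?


Row 4: Chen
Score = 52

ANSWER: 52


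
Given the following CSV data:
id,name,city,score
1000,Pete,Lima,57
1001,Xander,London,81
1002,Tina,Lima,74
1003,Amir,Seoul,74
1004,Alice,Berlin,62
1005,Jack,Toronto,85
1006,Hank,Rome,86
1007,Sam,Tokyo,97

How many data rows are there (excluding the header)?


Counting rows (excluding header):
Header: id,name,city,score
Data rows: 8

ANSWER: 8


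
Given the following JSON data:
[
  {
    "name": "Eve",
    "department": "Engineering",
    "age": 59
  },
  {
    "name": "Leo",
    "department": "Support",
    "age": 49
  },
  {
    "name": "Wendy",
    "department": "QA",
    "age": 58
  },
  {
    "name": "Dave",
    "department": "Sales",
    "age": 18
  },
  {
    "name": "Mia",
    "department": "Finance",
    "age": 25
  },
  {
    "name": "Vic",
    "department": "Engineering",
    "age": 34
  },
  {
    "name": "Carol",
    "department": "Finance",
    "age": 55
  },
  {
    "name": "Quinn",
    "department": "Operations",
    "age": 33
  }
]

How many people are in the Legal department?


Scanning records for department = Legal
  No matches found
Count: 0

ANSWER: 0


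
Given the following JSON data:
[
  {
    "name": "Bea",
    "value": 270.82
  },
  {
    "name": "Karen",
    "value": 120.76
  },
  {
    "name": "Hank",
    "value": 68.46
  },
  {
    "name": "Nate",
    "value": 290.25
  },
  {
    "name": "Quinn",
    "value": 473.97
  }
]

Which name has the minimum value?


Comparing values:
  Bea: 270.82
  Karen: 120.76
  Hank: 68.46
  Nate: 290.25
  Quinn: 473.97
Minimum: Hank (68.46)

ANSWER: Hank


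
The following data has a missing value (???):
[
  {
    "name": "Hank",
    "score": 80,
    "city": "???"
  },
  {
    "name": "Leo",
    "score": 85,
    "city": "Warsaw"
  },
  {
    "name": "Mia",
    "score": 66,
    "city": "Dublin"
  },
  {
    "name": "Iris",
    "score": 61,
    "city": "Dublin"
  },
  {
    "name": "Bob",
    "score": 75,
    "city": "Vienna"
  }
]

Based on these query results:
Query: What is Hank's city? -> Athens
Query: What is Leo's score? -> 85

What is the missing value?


The missing value is Hank's city
From query: Hank's city = Athens

ANSWER: Athens


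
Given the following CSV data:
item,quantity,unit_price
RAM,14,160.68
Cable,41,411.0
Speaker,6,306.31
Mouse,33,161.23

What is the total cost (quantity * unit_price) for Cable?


Row: Cable
quantity = 41
unit_price = 411.0
total = 41 * 411.0 = 16851.0

ANSWER: 16851.0


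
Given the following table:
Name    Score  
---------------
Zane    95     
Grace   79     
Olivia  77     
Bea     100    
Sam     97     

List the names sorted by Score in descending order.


Sorting by Score (descending):
  Bea: 100
  Sam: 97
  Zane: 95
  Grace: 79
  Olivia: 77


ANSWER: Bea, Sam, Zane, Grace, Olivia


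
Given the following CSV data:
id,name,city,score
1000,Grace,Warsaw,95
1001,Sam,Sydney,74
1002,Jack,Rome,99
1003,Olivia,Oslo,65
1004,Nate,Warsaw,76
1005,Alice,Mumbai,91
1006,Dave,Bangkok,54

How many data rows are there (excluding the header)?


Counting rows (excluding header):
Header: id,name,city,score
Data rows: 7

ANSWER: 7


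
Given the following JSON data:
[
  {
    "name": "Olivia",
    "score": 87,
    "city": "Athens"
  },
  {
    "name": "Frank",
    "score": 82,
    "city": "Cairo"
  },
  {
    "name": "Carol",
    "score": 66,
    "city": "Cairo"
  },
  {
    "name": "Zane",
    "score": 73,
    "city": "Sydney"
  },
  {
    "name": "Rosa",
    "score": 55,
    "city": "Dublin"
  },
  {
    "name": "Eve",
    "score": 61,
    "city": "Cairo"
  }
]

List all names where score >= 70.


Filtering records where score >= 70:
  Olivia (score=87) -> YES
  Frank (score=82) -> YES
  Carol (score=66) -> no
  Zane (score=73) -> YES
  Rosa (score=55) -> no
  Eve (score=61) -> no


ANSWER: Olivia, Frank, Zane


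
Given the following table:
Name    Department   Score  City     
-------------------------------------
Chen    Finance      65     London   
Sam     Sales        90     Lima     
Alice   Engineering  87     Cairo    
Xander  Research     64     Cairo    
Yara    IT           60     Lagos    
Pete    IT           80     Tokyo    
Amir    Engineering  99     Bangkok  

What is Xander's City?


Row 4: Xander
City = Cairo

ANSWER: Cairo


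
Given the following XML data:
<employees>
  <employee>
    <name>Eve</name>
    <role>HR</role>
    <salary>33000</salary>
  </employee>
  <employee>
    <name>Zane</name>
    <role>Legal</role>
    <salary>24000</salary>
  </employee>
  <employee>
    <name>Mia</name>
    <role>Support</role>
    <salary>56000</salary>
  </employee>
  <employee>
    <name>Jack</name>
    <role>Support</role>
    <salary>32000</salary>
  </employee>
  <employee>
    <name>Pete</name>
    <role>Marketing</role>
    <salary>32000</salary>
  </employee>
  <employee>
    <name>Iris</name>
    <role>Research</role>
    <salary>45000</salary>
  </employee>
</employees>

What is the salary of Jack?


Searching for <employee> with <name>Jack</name>
Found at position 4
<salary>32000</salary>

ANSWER: 32000


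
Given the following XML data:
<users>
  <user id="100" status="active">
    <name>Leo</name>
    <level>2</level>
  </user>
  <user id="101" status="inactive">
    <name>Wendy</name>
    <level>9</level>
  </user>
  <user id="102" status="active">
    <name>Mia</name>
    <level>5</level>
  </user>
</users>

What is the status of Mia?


Finding user with name = Mia
user id="102" status="active"

ANSWER: active


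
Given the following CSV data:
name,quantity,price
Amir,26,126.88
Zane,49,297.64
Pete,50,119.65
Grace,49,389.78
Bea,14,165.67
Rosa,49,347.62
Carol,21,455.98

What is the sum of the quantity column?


Values in 'quantity' column:
  Row 1: 26
  Row 2: 49
  Row 3: 50
  Row 4: 49
  Row 5: 14
  Row 6: 49
  Row 7: 21
Sum = 26 + 49 + 50 + 49 + 14 + 49 + 21 = 258

ANSWER: 258


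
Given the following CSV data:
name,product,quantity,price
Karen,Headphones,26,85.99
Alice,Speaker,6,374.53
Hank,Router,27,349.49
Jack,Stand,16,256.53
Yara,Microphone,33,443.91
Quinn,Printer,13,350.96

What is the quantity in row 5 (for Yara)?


Row 5: Yara
Column 'quantity' = 33

ANSWER: 33


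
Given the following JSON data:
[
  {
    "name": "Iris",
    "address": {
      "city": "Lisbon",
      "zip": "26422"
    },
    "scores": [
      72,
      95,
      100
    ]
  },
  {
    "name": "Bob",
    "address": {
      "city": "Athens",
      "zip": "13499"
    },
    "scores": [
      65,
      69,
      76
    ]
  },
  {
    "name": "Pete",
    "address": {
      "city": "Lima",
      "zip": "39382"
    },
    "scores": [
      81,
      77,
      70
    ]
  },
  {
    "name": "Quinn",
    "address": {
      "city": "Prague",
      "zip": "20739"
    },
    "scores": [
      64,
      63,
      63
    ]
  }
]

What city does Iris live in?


Path: records[0].address.city
Value: Lisbon

ANSWER: Lisbon


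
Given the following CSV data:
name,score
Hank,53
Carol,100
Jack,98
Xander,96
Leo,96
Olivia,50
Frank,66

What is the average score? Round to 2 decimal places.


Scores: 53, 100, 98, 96, 96, 50, 66
Sum = 559
Count = 7
Average = 559 / 7 = 79.86

ANSWER: 79.86


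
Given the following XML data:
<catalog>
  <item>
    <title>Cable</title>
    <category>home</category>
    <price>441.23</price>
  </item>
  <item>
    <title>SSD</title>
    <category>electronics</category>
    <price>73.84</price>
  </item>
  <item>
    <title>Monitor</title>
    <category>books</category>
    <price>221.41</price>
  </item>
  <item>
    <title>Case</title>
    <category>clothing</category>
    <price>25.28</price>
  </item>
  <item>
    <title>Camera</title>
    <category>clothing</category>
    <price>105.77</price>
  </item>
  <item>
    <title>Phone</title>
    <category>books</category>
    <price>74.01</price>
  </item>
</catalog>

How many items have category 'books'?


Scanning <item> elements for <category>books</category>:
  Item 3: Monitor -> MATCH
  Item 6: Phone -> MATCH
Count: 2

ANSWER: 2


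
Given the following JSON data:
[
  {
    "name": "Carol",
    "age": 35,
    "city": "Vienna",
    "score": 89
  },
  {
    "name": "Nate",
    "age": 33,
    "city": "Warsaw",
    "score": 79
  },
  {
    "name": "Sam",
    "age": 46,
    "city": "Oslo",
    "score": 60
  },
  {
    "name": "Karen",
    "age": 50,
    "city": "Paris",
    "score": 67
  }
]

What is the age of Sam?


Looking up record where name = Sam
Record index: 2
Field 'age' = 46

ANSWER: 46


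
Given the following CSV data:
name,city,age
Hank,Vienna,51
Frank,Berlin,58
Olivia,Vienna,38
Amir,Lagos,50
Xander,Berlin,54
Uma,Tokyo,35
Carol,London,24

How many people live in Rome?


Scanning city column for 'Rome':
Total matches: 0

ANSWER: 0


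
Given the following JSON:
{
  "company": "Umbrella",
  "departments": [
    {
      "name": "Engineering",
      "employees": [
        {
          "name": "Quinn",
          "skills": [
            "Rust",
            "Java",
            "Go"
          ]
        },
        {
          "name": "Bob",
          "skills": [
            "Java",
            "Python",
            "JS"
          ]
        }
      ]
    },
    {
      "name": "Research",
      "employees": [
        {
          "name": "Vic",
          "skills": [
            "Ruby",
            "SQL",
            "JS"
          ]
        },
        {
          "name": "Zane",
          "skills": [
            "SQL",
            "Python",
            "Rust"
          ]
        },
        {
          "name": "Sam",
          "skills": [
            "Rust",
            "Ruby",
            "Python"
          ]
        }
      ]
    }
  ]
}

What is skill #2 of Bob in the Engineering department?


Path: departments[0].employees[1].skills[1]
Value: Python

ANSWER: Python


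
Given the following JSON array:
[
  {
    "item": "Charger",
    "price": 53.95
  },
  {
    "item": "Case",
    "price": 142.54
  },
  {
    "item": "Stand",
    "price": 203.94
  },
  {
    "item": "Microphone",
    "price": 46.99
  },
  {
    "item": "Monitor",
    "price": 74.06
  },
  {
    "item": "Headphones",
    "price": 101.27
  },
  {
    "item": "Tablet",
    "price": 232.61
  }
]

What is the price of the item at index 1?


Array index 1 -> Case
price = 142.54

ANSWER: 142.54


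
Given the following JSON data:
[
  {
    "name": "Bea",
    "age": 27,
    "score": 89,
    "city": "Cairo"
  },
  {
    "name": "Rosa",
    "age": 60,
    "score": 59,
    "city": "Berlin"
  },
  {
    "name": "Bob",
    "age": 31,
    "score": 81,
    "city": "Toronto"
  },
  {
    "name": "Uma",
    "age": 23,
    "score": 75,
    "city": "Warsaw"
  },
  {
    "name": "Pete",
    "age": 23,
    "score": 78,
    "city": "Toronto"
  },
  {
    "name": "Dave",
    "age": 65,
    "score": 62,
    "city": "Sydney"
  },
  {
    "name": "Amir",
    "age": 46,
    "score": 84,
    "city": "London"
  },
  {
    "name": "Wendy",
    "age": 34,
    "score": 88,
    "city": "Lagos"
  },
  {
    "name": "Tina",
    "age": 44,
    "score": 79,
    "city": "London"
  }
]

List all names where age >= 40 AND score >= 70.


Checking both conditions:
  Bea (age=27, score=89) -> no
  Rosa (age=60, score=59) -> no
  Bob (age=31, score=81) -> no
  Uma (age=23, score=75) -> no
  Pete (age=23, score=78) -> no
  Dave (age=65, score=62) -> no
  Amir (age=46, score=84) -> YES
  Wendy (age=34, score=88) -> no
  Tina (age=44, score=79) -> YES


ANSWER: Amir, Tina


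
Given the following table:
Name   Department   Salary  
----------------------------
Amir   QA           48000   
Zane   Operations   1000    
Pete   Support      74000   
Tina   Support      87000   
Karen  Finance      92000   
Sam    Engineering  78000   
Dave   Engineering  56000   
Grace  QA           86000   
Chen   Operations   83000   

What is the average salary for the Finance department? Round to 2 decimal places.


Finance department members:
  Karen: 92000
Sum = 92000
Count = 1
Average = 92000 / 1 = 92000.00

ANSWER: 92000.00


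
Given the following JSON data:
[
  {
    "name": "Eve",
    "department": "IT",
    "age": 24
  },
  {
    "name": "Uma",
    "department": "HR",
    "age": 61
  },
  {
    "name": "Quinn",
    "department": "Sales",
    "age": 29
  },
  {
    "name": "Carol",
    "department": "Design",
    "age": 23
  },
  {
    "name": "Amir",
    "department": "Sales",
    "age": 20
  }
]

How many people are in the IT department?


Scanning records for department = IT
  Record 0: Eve
Count: 1

ANSWER: 1


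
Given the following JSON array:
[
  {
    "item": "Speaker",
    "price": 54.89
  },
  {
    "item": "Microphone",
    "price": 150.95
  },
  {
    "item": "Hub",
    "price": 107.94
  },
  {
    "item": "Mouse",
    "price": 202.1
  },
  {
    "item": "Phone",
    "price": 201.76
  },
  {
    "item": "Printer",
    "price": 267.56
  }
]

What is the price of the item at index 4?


Array index 4 -> Phone
price = 201.76

ANSWER: 201.76


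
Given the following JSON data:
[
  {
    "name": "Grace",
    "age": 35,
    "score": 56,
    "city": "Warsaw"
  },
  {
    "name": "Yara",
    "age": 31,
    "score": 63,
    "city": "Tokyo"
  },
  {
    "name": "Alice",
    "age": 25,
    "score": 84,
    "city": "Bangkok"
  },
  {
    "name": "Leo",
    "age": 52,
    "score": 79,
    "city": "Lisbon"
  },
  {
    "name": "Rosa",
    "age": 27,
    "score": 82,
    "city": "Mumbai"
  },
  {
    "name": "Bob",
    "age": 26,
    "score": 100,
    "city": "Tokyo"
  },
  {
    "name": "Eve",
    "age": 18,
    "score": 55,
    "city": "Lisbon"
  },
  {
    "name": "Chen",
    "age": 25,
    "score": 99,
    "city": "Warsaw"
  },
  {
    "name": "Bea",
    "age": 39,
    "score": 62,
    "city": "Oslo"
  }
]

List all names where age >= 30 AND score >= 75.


Checking both conditions:
  Grace (age=35, score=56) -> no
  Yara (age=31, score=63) -> no
  Alice (age=25, score=84) -> no
  Leo (age=52, score=79) -> YES
  Rosa (age=27, score=82) -> no
  Bob (age=26, score=100) -> no
  Eve (age=18, score=55) -> no
  Chen (age=25, score=99) -> no
  Bea (age=39, score=62) -> no


ANSWER: Leo


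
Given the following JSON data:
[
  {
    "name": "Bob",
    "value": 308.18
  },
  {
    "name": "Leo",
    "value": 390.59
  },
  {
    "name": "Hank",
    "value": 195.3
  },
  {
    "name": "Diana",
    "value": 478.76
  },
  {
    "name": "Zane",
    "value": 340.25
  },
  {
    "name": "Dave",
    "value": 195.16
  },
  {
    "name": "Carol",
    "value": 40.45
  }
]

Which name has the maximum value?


Comparing values:
  Bob: 308.18
  Leo: 390.59
  Hank: 195.3
  Diana: 478.76
  Zane: 340.25
  Dave: 195.16
  Carol: 40.45
Maximum: Diana (478.76)

ANSWER: Diana


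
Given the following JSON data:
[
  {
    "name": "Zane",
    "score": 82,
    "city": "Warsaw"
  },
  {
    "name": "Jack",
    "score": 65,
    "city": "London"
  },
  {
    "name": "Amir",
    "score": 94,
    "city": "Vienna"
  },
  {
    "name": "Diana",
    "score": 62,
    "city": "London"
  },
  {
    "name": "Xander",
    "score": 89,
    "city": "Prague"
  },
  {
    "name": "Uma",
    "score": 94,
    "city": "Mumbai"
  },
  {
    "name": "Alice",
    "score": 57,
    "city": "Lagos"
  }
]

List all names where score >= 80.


Filtering records where score >= 80:
  Zane (score=82) -> YES
  Jack (score=65) -> no
  Amir (score=94) -> YES
  Diana (score=62) -> no
  Xander (score=89) -> YES
  Uma (score=94) -> YES
  Alice (score=57) -> no


ANSWER: Zane, Amir, Xander, Uma


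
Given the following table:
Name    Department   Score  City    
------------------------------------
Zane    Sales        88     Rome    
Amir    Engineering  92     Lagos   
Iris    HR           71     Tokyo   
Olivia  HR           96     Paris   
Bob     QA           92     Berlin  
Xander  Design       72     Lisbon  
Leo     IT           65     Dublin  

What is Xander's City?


Row 6: Xander
City = Lisbon

ANSWER: Lisbon


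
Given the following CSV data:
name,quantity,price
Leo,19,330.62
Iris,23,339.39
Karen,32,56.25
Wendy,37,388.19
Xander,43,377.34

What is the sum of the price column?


Values in 'price' column:
  Row 1: 330.62
  Row 2: 339.39
  Row 3: 56.25
  Row 4: 388.19
  Row 5: 377.34
Sum = 330.62 + 339.39 + 56.25 + 388.19 + 377.34 = 1491.79

ANSWER: 1491.79


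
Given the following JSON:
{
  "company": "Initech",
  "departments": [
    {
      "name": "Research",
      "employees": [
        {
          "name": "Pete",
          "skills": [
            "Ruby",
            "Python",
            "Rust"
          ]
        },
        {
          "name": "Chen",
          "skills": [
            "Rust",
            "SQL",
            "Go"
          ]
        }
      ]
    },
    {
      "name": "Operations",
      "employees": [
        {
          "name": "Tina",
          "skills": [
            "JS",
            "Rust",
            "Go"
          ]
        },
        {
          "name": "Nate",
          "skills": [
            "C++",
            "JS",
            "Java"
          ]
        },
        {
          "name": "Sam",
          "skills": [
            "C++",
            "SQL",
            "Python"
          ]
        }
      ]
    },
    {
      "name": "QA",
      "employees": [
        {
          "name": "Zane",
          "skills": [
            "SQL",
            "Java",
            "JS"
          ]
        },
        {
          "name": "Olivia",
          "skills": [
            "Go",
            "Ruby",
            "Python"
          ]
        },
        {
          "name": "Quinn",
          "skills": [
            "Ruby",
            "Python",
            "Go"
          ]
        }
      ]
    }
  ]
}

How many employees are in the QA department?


Path: departments[2].employees
Count: 3

ANSWER: 3


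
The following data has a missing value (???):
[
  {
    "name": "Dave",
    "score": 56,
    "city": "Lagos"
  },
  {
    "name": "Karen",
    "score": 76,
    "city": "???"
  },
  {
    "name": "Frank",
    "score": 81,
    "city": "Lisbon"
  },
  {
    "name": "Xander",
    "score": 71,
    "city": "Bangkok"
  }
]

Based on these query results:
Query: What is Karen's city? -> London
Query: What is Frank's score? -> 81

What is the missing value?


The missing value is Karen's city
From query: Karen's city = London

ANSWER: London


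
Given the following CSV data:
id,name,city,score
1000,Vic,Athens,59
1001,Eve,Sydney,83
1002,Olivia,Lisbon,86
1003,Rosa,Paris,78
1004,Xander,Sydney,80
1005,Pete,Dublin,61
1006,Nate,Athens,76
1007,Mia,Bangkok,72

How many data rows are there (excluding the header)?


Counting rows (excluding header):
Header: id,name,city,score
Data rows: 8

ANSWER: 8


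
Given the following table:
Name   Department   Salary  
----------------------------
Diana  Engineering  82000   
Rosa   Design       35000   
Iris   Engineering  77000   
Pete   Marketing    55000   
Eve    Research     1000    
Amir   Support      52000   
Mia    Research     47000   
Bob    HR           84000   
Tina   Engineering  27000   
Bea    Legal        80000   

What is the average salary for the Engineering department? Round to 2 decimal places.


Engineering department members:
  Diana: 82000
  Iris: 77000
  Tina: 27000
Sum = 186000
Count = 3
Average = 186000 / 3 = 62000.00

ANSWER: 62000.00


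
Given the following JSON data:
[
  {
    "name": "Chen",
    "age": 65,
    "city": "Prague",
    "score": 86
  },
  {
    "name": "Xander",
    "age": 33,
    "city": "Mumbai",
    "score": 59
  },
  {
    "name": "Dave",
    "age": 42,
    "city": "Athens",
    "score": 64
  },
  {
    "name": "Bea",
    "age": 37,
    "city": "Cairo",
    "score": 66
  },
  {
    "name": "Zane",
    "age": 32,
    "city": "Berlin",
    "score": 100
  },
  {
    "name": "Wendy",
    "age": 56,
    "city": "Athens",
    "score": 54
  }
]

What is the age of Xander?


Looking up record where name = Xander
Record index: 1
Field 'age' = 33

ANSWER: 33


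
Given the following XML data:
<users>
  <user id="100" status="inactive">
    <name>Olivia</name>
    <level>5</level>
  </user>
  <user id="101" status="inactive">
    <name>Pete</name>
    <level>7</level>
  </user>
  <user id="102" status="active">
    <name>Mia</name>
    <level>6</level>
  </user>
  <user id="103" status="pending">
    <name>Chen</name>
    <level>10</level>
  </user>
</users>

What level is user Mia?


Finding user: Mia
<level>6</level>

ANSWER: 6


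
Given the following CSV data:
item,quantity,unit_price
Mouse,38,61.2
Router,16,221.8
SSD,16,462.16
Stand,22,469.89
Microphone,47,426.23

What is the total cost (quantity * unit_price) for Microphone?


Row: Microphone
quantity = 47
unit_price = 426.23
total = 47 * 426.23 = 20032.81

ANSWER: 20032.81


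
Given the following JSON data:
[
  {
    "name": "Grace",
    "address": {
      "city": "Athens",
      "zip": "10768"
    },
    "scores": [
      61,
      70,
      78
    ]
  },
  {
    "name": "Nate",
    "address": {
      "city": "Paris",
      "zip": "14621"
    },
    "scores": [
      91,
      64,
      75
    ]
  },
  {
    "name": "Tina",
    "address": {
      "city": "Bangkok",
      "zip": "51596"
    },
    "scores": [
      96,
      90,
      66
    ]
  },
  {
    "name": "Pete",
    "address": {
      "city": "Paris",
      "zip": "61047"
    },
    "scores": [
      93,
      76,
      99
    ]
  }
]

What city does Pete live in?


Path: records[3].address.city
Value: Paris

ANSWER: Paris


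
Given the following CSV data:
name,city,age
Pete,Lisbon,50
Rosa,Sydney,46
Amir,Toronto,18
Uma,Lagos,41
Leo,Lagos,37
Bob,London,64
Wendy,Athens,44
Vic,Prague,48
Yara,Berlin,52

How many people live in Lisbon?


Scanning city column for 'Lisbon':
  Row 1: Pete -> MATCH
Total matches: 1

ANSWER: 1


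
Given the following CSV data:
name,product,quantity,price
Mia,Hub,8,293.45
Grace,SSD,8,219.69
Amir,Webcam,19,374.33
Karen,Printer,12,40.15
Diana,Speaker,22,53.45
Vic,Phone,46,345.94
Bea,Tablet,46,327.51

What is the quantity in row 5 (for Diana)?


Row 5: Diana
Column 'quantity' = 22

ANSWER: 22


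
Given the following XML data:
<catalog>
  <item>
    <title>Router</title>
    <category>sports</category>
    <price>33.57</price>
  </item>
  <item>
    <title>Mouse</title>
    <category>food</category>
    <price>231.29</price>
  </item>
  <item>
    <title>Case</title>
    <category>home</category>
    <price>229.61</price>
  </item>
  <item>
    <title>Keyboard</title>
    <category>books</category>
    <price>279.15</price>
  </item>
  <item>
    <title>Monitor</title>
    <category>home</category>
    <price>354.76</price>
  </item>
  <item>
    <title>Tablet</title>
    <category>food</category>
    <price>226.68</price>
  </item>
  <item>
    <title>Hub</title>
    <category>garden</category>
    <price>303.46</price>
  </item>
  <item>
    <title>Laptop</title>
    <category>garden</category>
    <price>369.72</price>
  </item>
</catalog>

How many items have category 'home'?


Scanning <item> elements for <category>home</category>:
  Item 3: Case -> MATCH
  Item 5: Monitor -> MATCH
Count: 2

ANSWER: 2


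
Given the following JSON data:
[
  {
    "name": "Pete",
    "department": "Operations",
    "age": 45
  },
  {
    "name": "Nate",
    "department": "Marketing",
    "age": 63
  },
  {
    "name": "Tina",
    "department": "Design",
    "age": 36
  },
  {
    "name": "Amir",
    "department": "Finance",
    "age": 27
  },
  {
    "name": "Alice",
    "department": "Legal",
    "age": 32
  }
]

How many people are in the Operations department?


Scanning records for department = Operations
  Record 0: Pete
Count: 1

ANSWER: 1


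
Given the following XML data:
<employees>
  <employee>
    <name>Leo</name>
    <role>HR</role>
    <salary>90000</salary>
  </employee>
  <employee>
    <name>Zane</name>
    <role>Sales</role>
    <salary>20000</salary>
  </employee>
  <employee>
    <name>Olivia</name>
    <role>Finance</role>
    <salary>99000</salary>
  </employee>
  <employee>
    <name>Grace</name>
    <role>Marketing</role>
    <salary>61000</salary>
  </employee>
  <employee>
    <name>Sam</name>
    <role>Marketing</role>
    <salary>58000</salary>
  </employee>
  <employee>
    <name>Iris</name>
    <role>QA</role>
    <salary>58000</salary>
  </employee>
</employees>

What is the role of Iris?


Searching for <employee> with <name>Iris</name>
Found at position 6
<role>QA</role>

ANSWER: QA


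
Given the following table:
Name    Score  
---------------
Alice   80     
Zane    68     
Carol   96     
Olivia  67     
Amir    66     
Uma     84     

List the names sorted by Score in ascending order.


Sorting by Score (ascending):
  Amir: 66
  Olivia: 67
  Zane: 68
  Alice: 80
  Uma: 84
  Carol: 96


ANSWER: Amir, Olivia, Zane, Alice, Uma, Carol


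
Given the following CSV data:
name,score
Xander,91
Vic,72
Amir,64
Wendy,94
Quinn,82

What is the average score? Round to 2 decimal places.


Scores: 91, 72, 64, 94, 82
Sum = 403
Count = 5
Average = 403 / 5 = 80.60

ANSWER: 80.60


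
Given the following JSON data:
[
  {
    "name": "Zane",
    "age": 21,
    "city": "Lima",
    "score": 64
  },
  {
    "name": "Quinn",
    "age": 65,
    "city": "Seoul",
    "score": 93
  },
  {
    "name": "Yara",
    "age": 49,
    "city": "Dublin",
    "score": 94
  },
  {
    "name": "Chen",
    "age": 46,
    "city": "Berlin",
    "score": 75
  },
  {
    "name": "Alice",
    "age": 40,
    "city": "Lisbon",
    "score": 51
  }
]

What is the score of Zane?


Looking up record where name = Zane
Record index: 0
Field 'score' = 64

ANSWER: 64


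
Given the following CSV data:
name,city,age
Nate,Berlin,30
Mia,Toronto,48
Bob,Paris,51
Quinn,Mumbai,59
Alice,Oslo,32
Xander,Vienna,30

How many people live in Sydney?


Scanning city column for 'Sydney':
Total matches: 0

ANSWER: 0


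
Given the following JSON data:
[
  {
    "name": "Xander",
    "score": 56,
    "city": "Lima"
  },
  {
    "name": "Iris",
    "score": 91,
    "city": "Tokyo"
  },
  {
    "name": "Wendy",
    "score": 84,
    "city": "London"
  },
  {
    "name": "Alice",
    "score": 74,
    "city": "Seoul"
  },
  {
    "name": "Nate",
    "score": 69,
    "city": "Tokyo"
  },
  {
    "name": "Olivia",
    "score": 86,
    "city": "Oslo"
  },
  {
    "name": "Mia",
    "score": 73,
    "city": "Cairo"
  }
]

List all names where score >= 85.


Filtering records where score >= 85:
  Xander (score=56) -> no
  Iris (score=91) -> YES
  Wendy (score=84) -> no
  Alice (score=74) -> no
  Nate (score=69) -> no
  Olivia (score=86) -> YES
  Mia (score=73) -> no


ANSWER: Iris, Olivia
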